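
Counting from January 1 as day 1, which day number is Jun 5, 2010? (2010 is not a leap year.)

Days in months before Jun: 31 + 28 + 31 + 30 + 31 = 151.
Plus 5 days into Jun → day 156.

156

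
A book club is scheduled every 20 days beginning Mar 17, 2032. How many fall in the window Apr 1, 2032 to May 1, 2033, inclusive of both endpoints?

20

Occurrences land 20·i days after Mar 17, 2032 for i = 0, 1, 2, …
Apr 1, 2032 is 15 days after the start; 15 ÷ 20 = 0 remainder 15; since the remainder is 15, round up to i = 1. First occurrence in the window: #2 on Apr 6, 2032 (1×20 = 20 days in).
May 1, 2033 is 410 days after the start; 410 ÷ 20 = 20 remainder 10. Last occurrence in the window: #21 on Apr 21, 2033.
Occurrences #2 through #21: 20 in total.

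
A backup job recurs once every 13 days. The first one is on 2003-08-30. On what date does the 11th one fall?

2004-01-07

The 11th occurrence is 10 intervals after the first: 10 × 13 = 130 days after 2003-08-30.
August has 31 days — 1 day to the end of August leaves 129.
September has 30 days (99 left).
October has 31 days (68 left).
November has 30 days (38 left).
December has 31 days (7 left).
7 days into January → 2004-01-07.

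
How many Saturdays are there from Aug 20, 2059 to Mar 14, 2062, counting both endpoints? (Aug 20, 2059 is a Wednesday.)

134

Aug 20, 2059 is a Wednesday; the first Saturday on or after it is Aug 23, 2059 (3 days later).
From Aug 23, 2059 to Mar 14, 2062: 130 + 366 + 365 + 73 = 934 days (rest of 2059, 2060, 2061, to Mar 14, 2062 in 2062).
934 ÷ 7 = 133 full weeks with remainder 3, so 133 more Saturdays after the first → 134.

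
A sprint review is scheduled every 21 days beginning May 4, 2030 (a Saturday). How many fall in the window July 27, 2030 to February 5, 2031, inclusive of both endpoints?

Occurrences land 21·i days after May 4, 2030 for i = 0, 1, 2, …
July 27, 2030 is 84 days after the start; 84 ÷ 21 = 4 remainder 0. First occurrence in the window: #5 on July 27, 2030 (4×21 = 84 days in).
February 5, 2031 is 277 days after the start; 277 ÷ 21 = 13 remainder 4. Last occurrence in the window: #14 on February 1, 2031.
Occurrences #5 through #14: 10 in total.

10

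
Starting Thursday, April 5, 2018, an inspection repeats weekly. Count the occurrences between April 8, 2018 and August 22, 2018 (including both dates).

19

Occurrences land 7·i days after April 5, 2018 for i = 0, 1, 2, …
April 8, 2018 is 3 days after the start; 3 ÷ 7 = 0 remainder 3; since the remainder is 3, round up to i = 1. First occurrence in the window: #2 on April 12, 2018 (1×7 = 7 days in).
August 22, 2018 is 139 days after the start; 139 ÷ 7 = 19 remainder 6. Last occurrence in the window: #20 on August 16, 2018.
Occurrences #2 through #20: 19 in total.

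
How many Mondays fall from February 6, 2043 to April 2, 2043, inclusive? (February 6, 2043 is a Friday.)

8

February 6, 2043 is a Friday; the first Monday on or after it is February 9, 2043 (3 days later).
From February 9, 2043 to April 2, 2043: 19 + 31 + 2 = 52 days (rest of February, March, April).
52 ÷ 7 = 7 full weeks with remainder 3, so 7 more Mondays after the first → 8.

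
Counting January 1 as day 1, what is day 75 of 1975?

January has 31 days (75 − 31 = 44 remain).
February has 28 days (44 − 28 = 16 remain).
16 into March → March 16.

16 March 1975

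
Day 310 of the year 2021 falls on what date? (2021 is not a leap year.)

January has 31 days (310 − 31 = 279 remain).
February has 28 days (279 − 28 = 251 remain).
March has 31 days (251 − 31 = 220 remain).
April has 30 days (220 − 30 = 190 remain).
May has 31 days (190 − 31 = 159 remain).
June has 30 days (159 − 30 = 129 remain).
July has 31 days (129 − 31 = 98 remain).
August has 31 days (98 − 31 = 67 remain).
September has 30 days (67 − 30 = 37 remain).
October has 31 days (37 − 31 = 6 remain).
6 into November → November 6.

2021-11-06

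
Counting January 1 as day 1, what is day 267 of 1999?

1999-09-24

January has 31 days (267 − 31 = 236 remain).
February has 28 days (236 − 28 = 208 remain).
March has 31 days (208 − 31 = 177 remain).
April has 30 days (177 − 30 = 147 remain).
May has 31 days (147 − 31 = 116 remain).
June has 30 days (116 − 30 = 86 remain).
July has 31 days (86 − 31 = 55 remain).
August has 31 days (55 − 31 = 24 remain).
24 into September → September 24.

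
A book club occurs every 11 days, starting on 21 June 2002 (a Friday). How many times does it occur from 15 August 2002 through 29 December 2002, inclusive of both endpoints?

Occurrences land 11·i days after 21 June 2002 for i = 0, 1, 2, …
15 August 2002 is 55 days after the start; 55 ÷ 11 = 5 remainder 0. First occurrence in the window: #6 on 15 August 2002 (5×11 = 55 days in).
29 December 2002 is 191 days after the start; 191 ÷ 11 = 17 remainder 4. Last occurrence in the window: #18 on 25 December 2002.
Occurrences #6 through #18: 13 in total.

13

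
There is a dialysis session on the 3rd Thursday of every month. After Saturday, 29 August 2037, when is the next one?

17 September 2037

August 2037 starts on a Saturday; its first Thursday is the 6th, so the 3rd Thursday is the 20th — 20 August 2037.
That is not after 29 August 2037, so look at September 2037.
September 2037 starts on a Tuesday; its first Thursday is the 3rd, so the 3rd Thursday is the 17th — 17 September 2037.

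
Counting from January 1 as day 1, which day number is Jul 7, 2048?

Days in months before Jul: 31 + 29 + 31 + 30 + 31 + 30 = 182.
Plus 7 days into Jul → day 189.

189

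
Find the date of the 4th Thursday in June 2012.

June 28, 2012

The first Thursday of June 2012 is June 7.
The 4th Thursday is 3 weeks later: 7 + 21 = 28.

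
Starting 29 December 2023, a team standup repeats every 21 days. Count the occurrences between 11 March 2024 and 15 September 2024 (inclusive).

9

Occurrences land 21·i days after 29 December 2023 for i = 0, 1, 2, …
11 March 2024 is 73 days after the start; 73 ÷ 21 = 3 remainder 10; since the remainder is 10, round up to i = 4. First occurrence in the window: #5 on 22 March 2024 (4×21 = 84 days in).
15 September 2024 is 261 days after the start; 261 ÷ 21 = 12 remainder 9. Last occurrence in the window: #13 on 6 September 2024.
Occurrences #5 through #13: 9 in total.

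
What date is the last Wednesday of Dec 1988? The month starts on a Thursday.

Dec 1988 begins on a Thursday, so the first Wednesday is Dec 7 (6 days later).
Dec 1988 has 31 days. Adding weeks: 7, 14, 21, 28 — the last one ≤ 31 is the 28th.

Dec 28, 1988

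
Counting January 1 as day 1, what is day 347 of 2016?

January has 31 days (347 − 31 = 316 remain).
February has 29 days (316 − 29 = 287 remain).
March has 31 days (287 − 31 = 256 remain).
April has 30 days (256 − 30 = 226 remain).
May has 31 days (226 − 31 = 195 remain).
June has 30 days (195 − 30 = 165 remain).
July has 31 days (165 − 31 = 134 remain).
August has 31 days (134 − 31 = 103 remain).
September has 30 days (103 − 30 = 73 remain).
October has 31 days (73 − 31 = 42 remain).
November has 30 days (42 − 30 = 12 remain).
12 into December → December 12.

December 12, 2016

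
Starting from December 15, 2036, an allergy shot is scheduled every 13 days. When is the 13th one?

May 20, 2037

The 13th occurrence is 12 intervals after the first: 12 × 13 = 156 days after December 15, 2036.
December has 31 days — 16 days to the end of December leaves 140.
January has 31 days (109 left).
February has 28 days (81 left).
March has 31 days (50 left).
April has 30 days (20 left).
20 days into May → May 20, 2037.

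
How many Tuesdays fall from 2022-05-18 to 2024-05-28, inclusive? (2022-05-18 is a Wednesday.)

106

2022-05-18 is a Wednesday; the first Tuesday on or after it is 2022-05-24 (6 days later).
From 2022-05-24 to 2024-05-28: 221 + 365 + 149 = 735 days (rest of 2022, 2023, to 2024-05-28 in 2024).
735 ÷ 7 = 105 full weeks with remainder 0, so 105 more Tuesdays after the first → 106.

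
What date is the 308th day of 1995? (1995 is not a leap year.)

January has 31 days (308 − 31 = 277 remain).
February has 28 days (277 − 28 = 249 remain).
March has 31 days (249 − 31 = 218 remain).
April has 30 days (218 − 30 = 188 remain).
May has 31 days (188 − 31 = 157 remain).
June has 30 days (157 − 30 = 127 remain).
July has 31 days (127 − 31 = 96 remain).
August has 31 days (96 − 31 = 65 remain).
September has 30 days (65 − 30 = 35 remain).
October has 31 days (35 − 31 = 4 remain).
4 into November → November 4.

1995-11-04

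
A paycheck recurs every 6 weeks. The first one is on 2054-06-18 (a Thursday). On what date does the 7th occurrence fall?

2055-02-25

The 7th occurrence is 6 intervals after the first: 6 × 42 = 252 days after 2054-06-18.
June has 30 days — 12 days to the end of June leaves 240.
July has 31 days (209 left).
August has 31 days (178 left).
September has 30 days (148 left).
October has 31 days (117 left).
November has 30 days (87 left).
December has 31 days (56 left).
January has 31 days (25 left).
25 days into February → 2055-02-25.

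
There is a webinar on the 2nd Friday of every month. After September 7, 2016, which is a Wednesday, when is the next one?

September 9, 2016

September 2016 starts on a Thursday; its first Friday is the 2nd, so the 2nd Friday is the 9th — September 9, 2016.
September 9, 2016 is after September 7, 2016, so that is the next one.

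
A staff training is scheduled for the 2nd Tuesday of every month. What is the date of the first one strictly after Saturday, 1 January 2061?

11 January 2061

January 2061 starts on a Saturday; its first Tuesday is the 4th, so the 2nd Tuesday is the 11th — 11 January 2061.
11 January 2061 is after 1 January 2061, so that is the next one.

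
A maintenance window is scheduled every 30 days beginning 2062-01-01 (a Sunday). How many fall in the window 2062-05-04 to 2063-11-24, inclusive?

Occurrences land 30·i days after 2062-01-01 for i = 0, 1, 2, …
2062-05-04 is 123 days after the start; 123 ÷ 30 = 4 remainder 3; since the remainder is 3, round up to i = 5. First occurrence in the window: #6 on 2062-05-31 (5×30 = 150 days in).
2063-11-24 is 692 days after the start; 692 ÷ 30 = 23 remainder 2. Last occurrence in the window: #24 on 2063-11-22.
Occurrences #6 through #24: 19 in total.

19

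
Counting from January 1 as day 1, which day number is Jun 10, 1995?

Days in months before Jun: 31 + 28 + 31 + 30 + 31 = 151.
Plus 10 days into Jun → day 161.

161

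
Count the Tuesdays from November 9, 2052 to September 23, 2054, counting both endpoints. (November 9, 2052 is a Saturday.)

98

November 9, 2052 is a Saturday; the first Tuesday on or after it is November 12, 2052 (3 days later).
From November 12, 2052 to September 23, 2054: 49 + 365 + 266 = 680 days (rest of 2052, 2053, to September 23, 2054 in 2054).
680 ÷ 7 = 97 full weeks with remainder 1, so 97 more Tuesdays after the first → 98.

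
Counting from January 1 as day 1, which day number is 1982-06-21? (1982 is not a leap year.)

172

Days in months before June: 31 + 28 + 31 + 30 + 31 = 151.
Plus 21 days into June → day 172.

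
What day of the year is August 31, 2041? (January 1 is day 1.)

243

Days in months before August: 31 + 28 + 31 + 30 + 31 + 30 + 31 = 212.
Plus 31 days into August → day 243.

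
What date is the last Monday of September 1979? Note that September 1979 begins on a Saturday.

September 24, 1979

September 1979 begins on a Saturday, so the first Monday is September 3 (2 days later).
September 1979 has 30 days. Adding weeks: 3, 10, 17, 24 — the last one ≤ 30 is the 24th.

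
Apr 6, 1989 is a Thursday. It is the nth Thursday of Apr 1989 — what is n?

Day 6 falls in week ⌈6/7⌉ of the month.
Days 1–7 hold the 1st Thursday, 8–14 the 2nd, 15–21 the 3rd, 22–28 the 4th, 29–31 the 5th.
6 is in the range for the 1st.

1st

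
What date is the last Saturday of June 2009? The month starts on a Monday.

2009-06-27

June 2009 begins on a Monday, so the first Saturday is June 6 (5 days later).
June 2009 has 30 days. Adding weeks: 6, 13, 20, 27 — the last one ≤ 30 is the 27th.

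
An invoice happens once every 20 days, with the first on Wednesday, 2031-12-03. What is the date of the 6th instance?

The 6th occurrence is 5 intervals after the first: 5 × 20 = 100 days after 2031-12-03.
December has 31 days — 28 days to the end of December leaves 72.
January has 31 days (41 left).
February has 29 days (12 left).
12 days into March → 2032-03-12.

2032-03-12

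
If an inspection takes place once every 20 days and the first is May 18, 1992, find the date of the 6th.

Aug 26, 1992

The 6th occurrence is 5 intervals after the first: 5 × 20 = 100 days after May 18, 1992.
May has 31 days — 13 days to the end of May leaves 87.
Jun has 30 days (57 left).
Jul has 31 days (26 left).
26 days into Aug → Aug 26, 1992.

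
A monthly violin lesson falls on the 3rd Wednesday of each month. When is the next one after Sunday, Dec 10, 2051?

Dec 20, 2051

Dec 2051 starts on a Friday; its first Wednesday is the 6th, so the 3rd Wednesday is the 20th — Dec 20, 2051.
Dec 20, 2051 is after Dec 10, 2051, so that is the next one.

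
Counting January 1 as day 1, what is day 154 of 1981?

January has 31 days (154 − 31 = 123 remain).
February has 28 days (123 − 28 = 95 remain).
March has 31 days (95 − 31 = 64 remain).
April has 30 days (64 − 30 = 34 remain).
May has 31 days (34 − 31 = 3 remain).
3 into June → June 3.

3 June 1981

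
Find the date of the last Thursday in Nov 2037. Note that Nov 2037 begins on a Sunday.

Nov 2037 begins on a Sunday, so the first Thursday is Nov 5 (4 days later).
Nov 2037 has 30 days. Adding weeks: 5, 12, 19, 26 — the last one ≤ 30 is the 26th.

Nov 26, 2037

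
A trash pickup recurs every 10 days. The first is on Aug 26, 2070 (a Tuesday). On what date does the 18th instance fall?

The 18th occurrence is 17 intervals after the first: 17 × 10 = 170 days after Aug 26, 2070.
Aug has 31 days — 5 days to the end of Aug leaves 165.
Sep has 30 days (135 left).
Oct has 31 days (104 left).
Nov has 30 days (74 left).
Dec has 31 days (43 left).
Jan has 31 days (12 left).
12 days into Feb → Feb 12, 2071.

Feb 12, 2071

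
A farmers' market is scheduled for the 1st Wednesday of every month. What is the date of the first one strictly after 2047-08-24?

August 2047 starts on a Thursday, so its 1st Wednesday is 2047-08-07 (6 days in).
That is not after 2047-08-24, so look at September 2047.
September 2047 starts on a Sunday, so its 1st Wednesday is 2047-09-04 (3 days in).

2047-09-04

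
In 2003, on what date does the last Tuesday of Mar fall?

Mar 25, 2003

The first Tuesday of Mar 2003 is Mar 4.
Mar 2003 has 31 days. Adding weeks: 4, 11, 18, 25 — the last one ≤ 31 is the 25th.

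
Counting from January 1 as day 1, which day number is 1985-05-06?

126

Days in months before May: 31 + 28 + 31 + 30 = 120.
Plus 6 days into May → day 126.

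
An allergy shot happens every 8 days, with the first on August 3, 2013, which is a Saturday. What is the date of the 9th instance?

The 9th occurrence is 8 intervals after the first: 8 × 8 = 64 days after August 3, 2013.
August has 31 days — 28 days to the end of August leaves 36.
September has 30 days (6 left).
6 days into October → October 6, 2013.

October 6, 2013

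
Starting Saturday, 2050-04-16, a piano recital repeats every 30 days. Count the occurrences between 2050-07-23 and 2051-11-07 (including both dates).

16

Occurrences land 30·i days after 2050-04-16 for i = 0, 1, 2, …
2050-07-23 is 98 days after the start; 98 ÷ 30 = 3 remainder 8; since the remainder is 8, round up to i = 4. First occurrence in the window: #5 on 2050-08-14 (4×30 = 120 days in).
2051-11-07 is 570 days after the start; 570 ÷ 30 = 19 remainder 0. Last occurrence in the window: #20 on 2051-11-07.
Occurrences #5 through #20: 16 in total.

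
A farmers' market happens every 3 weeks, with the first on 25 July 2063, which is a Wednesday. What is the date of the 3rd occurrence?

5 September 2063

The 3rd occurrence is 2 intervals after the first: 2 × 21 = 42 days after 25 July 2063.
July has 31 days — 6 days to the end of July leaves 36.
August has 31 days (5 left).
5 days into September → 5 September 2063.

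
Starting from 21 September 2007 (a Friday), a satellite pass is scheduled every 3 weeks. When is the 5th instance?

14 December 2007

The 5th occurrence is 4 intervals after the first: 4 × 21 = 84 days after 21 September 2007.
September has 30 days — 9 days to the end of September leaves 75.
October has 31 days (44 left).
November has 30 days (14 left).
14 days into December → 14 December 2007.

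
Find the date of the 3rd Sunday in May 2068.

May 20, 2068

May 2068 begins on a Tuesday, so the first Sunday is May 6 (5 days later).
The 3rd Sunday is 2 weeks later: 6 + 14 = 20.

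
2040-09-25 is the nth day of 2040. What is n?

Days in months before September: 31 + 29 + 31 + 30 + 31 + 30 + 31 + 31 = 244.
Plus 25 days into September → day 269.

269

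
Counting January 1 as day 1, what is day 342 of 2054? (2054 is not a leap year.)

2054-12-08

January has 31 days (342 − 31 = 311 remain).
February has 28 days (311 − 28 = 283 remain).
March has 31 days (283 − 31 = 252 remain).
April has 30 days (252 − 30 = 222 remain).
May has 31 days (222 − 31 = 191 remain).
June has 30 days (191 − 30 = 161 remain).
July has 31 days (161 − 31 = 130 remain).
August has 31 days (130 − 31 = 99 remain).
September has 30 days (99 − 30 = 69 remain).
October has 31 days (69 − 31 = 38 remain).
November has 30 days (38 − 30 = 8 remain).
8 into December → December 8.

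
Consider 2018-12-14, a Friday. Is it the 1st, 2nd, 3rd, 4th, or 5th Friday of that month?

Day 14 falls in week ⌈14/7⌉ of the month.
Days 1–7 hold the 1st Friday, 8–14 the 2nd, 15–21 the 3rd, 22–28 the 4th, 29–31 the 5th.
14 is in the range for the 2nd.

2nd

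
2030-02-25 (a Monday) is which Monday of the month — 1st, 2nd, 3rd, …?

4th

Day 25 falls in week ⌈25/7⌉ of the month.
Days 1–7 hold the 1st Monday, 8–14 the 2nd, 15–21 the 3rd, 22–28 the 4th, 29–31 the 5th.
25 is in the range for the 4th.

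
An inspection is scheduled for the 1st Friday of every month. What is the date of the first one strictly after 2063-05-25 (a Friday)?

2063-06-01

May 2063 starts on a Tuesday, so its 1st Friday is 2063-05-04 (3 days in).
That is not after 2063-05-25, so look at June 2063.
June 2063 starts on a Friday, so its 1st Friday is 2063-06-01.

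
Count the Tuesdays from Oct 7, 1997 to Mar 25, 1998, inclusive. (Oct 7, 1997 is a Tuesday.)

Oct 7, 1997 is a Tuesday; the first Tuesday on or after it is Oct 7, 1997.
From Oct 7, 1997 to Mar 25, 1998: 24 + 30 + 31 + 31 + 28 + 25 = 169 days (rest of Oct, Nov, Dec, Jan, Feb, Mar).
169 ÷ 7 = 24 full weeks with remainder 1, so 24 more Tuesdays after the first → 25.

25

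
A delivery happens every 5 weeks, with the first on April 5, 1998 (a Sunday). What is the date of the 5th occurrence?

The 5th occurrence is 4 intervals after the first: 4 × 35 = 140 days after April 5, 1998.
April has 30 days — 25 days to the end of April leaves 115.
May has 31 days (84 left).
June has 30 days (54 left).
July has 31 days (23 left).
23 days into August → August 23, 1998.

August 23, 1998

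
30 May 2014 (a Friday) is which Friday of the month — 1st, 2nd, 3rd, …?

Day 30 falls in week ⌈30/7⌉ of the month.
Days 1–7 hold the 1st Friday, 8–14 the 2nd, 15–21 the 3rd, 22–28 the 4th, 29–31 the 5th.
30 is in the range for the 5th.

5th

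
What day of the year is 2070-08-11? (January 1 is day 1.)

223

Days in months before August: 31 + 28 + 31 + 30 + 31 + 30 + 31 = 212.
Plus 11 days into August → day 223.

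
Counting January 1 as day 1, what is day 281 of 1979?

Oct 8, 1979

Jan has 31 days (281 − 31 = 250 remain).
Feb has 28 days (250 − 28 = 222 remain).
Mar has 31 days (222 − 31 = 191 remain).
Apr has 30 days (191 − 30 = 161 remain).
May has 31 days (161 − 31 = 130 remain).
Jun has 30 days (130 − 30 = 100 remain).
Jul has 31 days (100 − 31 = 69 remain).
Aug has 31 days (69 − 31 = 38 remain).
Sep has 30 days (38 − 30 = 8 remain).
8 into Oct → Oct 8.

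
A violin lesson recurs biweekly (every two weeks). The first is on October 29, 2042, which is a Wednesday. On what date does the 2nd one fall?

November 12, 2042

The 2nd occurrence is 1 interval after the first: 1 × 14 = 14 days after October 29, 2042.
October has 31 days — 2 days to the end of October leaves 12.
12 days into November → November 12, 2042.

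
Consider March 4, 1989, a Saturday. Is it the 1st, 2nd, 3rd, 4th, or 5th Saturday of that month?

Day 4 falls in week ⌈4/7⌉ of the month.
Days 1–7 hold the 1st Saturday, 8–14 the 2nd, 15–21 the 3rd, 22–28 the 4th, 29–31 the 5th.
4 is in the range for the 1st.

1st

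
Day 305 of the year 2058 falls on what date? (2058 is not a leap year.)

January has 31 days (305 − 31 = 274 remain).
February has 28 days (274 − 28 = 246 remain).
March has 31 days (246 − 31 = 215 remain).
April has 30 days (215 − 30 = 185 remain).
May has 31 days (185 − 31 = 154 remain).
June has 30 days (154 − 30 = 124 remain).
July has 31 days (124 − 31 = 93 remain).
August has 31 days (93 − 31 = 62 remain).
September has 30 days (62 − 30 = 32 remain).
October has 31 days (32 − 31 = 1 remain).
1 into November → November 1.

1 November 2058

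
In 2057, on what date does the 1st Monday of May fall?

The first Monday of May 2057 is May 7.

May 7, 2057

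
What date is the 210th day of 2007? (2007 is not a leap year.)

29 July 2007

January has 31 days (210 − 31 = 179 remain).
February has 28 days (179 − 28 = 151 remain).
March has 31 days (151 − 31 = 120 remain).
April has 30 days (120 − 30 = 90 remain).
May has 31 days (90 − 31 = 59 remain).
June has 30 days (59 − 30 = 29 remain).
29 into July → July 29.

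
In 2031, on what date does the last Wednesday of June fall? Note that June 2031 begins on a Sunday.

June 2031 begins on a Sunday, so the first Wednesday is June 4 (3 days later).
June 2031 has 30 days. Adding weeks: 4, 11, 18, 25 — the last one ≤ 30 is the 25th.

2031-06-25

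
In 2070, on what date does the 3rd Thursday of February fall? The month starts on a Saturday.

February 2070 begins on a Saturday, so the first Thursday is February 6 (5 days later).
The 3rd Thursday is 2 weeks later: 6 + 14 = 20.

2070-02-20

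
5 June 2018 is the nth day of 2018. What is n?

Days in months before June: 31 + 28 + 31 + 30 + 31 = 151.
Plus 5 days into June → day 156.

156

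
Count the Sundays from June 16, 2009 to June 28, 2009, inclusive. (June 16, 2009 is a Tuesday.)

2

June 16, 2009 is a Tuesday; the first Sunday on or after it is June 21, 2009 (5 days later).
From June 21, 2009 to June 28, 2009 is 28 − 21 = 7 days.
7 ÷ 7 = 1 full weeks with remainder 0, so 1 more Sundays after the first → 2.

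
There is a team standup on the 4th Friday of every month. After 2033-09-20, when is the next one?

2033-09-23

September 2033 starts on a Thursday; its first Friday is the 2nd, so the 4th Friday is the 23rd — 2033-09-23.
2033-09-23 is after 2033-09-20, so that is the next one.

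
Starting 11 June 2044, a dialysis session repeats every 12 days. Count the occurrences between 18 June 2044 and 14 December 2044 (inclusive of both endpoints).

Occurrences land 12·i days after 11 June 2044 for i = 0, 1, 2, …
18 June 2044 is 7 days after the start; 7 ÷ 12 = 0 remainder 7; since the remainder is 7, round up to i = 1. First occurrence in the window: #2 on 23 June 2044 (1×12 = 12 days in).
14 December 2044 is 186 days after the start; 186 ÷ 12 = 15 remainder 6. Last occurrence in the window: #16 on 8 December 2044.
Occurrences #2 through #16: 15 in total.

15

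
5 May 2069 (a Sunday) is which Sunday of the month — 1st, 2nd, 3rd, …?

1st

Day 5 falls in week ⌈5/7⌉ of the month.
Days 1–7 hold the 1st Sunday, 8–14 the 2nd, 15–21 the 3rd, 22–28 the 4th, 29–31 the 5th.
5 is in the range for the 1st.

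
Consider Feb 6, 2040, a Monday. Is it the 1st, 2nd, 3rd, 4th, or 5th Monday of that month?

1st

Day 6 falls in week ⌈6/7⌉ of the month.
Days 1–7 hold the 1st Monday, 8–14 the 2nd, 15–21 the 3rd, 22–28 the 4th, 29–31 the 5th.
6 is in the range for the 1st.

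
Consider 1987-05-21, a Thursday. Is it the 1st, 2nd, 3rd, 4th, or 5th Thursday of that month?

3rd

Day 21 falls in week ⌈21/7⌉ of the month.
Days 1–7 hold the 1st Thursday, 8–14 the 2nd, 15–21 the 3rd, 22–28 the 4th, 29–31 the 5th.
21 is in the range for the 3rd.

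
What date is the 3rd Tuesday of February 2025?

The first Tuesday of February 2025 is February 4.
The 3rd Tuesday is 2 weeks later: 4 + 14 = 18.

18 February 2025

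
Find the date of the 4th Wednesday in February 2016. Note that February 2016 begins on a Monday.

February 2016 begins on a Monday, so the first Wednesday is February 3 (2 days later).
The 4th Wednesday is 3 weeks later: 3 + 21 = 24.

February 24, 2016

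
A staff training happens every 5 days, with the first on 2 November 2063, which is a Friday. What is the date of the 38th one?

5 May 2064

The 38th occurrence is 37 intervals after the first: 37 × 5 = 185 days after 2 November 2063.
November has 30 days — 28 days to the end of November leaves 157.
December has 31 days (126 left).
January has 31 days (95 left).
February has 29 days (66 left).
March has 31 days (35 left).
April has 30 days (5 left).
5 days into May → 5 May 2064.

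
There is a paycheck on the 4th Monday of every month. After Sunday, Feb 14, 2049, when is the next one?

Feb 22, 2049

Feb 2049 starts on a Monday; its first Monday is the 1st, so the 4th Monday is the 22nd — Feb 22, 2049.
Feb 22, 2049 is after Feb 14, 2049, so that is the next one.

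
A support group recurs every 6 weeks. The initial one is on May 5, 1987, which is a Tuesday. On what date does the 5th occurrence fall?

October 20, 1987

The 5th occurrence is 4 intervals after the first: 4 × 42 = 168 days after May 5, 1987.
May has 31 days — 26 days to the end of May leaves 142.
June has 30 days (112 left).
July has 31 days (81 left).
August has 31 days (50 left).
September has 30 days (20 left).
20 days into October → October 20, 1987.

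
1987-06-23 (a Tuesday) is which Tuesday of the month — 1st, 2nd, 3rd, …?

4th

Day 23 falls in week ⌈23/7⌉ of the month.
Days 1–7 hold the 1st Tuesday, 8–14 the 2nd, 15–21 the 3rd, 22–28 the 4th, 29–31 the 5th.
23 is in the range for the 4th.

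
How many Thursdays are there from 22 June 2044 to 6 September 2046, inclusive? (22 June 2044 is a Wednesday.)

22 June 2044 is a Wednesday; the first Thursday on or after it is 23 June 2044 (1 day later).
From 23 June 2044 to 6 September 2046: 191 + 365 + 249 = 805 days (rest of 2044, 2045, to 6 September 2046 in 2046).
805 ÷ 7 = 115 full weeks with remainder 0, so 115 more Thursdays after the first → 116.

116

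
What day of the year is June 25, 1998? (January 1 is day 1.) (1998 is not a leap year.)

Days in months before June: 31 + 28 + 31 + 30 + 31 = 151.
Plus 25 days into June → day 176.

176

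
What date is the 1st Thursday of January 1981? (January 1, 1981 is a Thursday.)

January 1981 begins on a Thursday, so the first Thursday is January 1.

1 January 1981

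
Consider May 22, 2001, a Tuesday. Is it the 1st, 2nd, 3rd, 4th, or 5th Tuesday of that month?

4th

Day 22 falls in week ⌈22/7⌉ of the month.
Days 1–7 hold the 1st Tuesday, 8–14 the 2nd, 15–21 the 3rd, 22–28 the 4th, 29–31 the 5th.
22 is in the range for the 4th.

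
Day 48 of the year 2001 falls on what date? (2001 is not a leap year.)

Feb 17, 2001

Jan has 31 days (48 − 31 = 17 remain).
17 into Feb → Feb 17.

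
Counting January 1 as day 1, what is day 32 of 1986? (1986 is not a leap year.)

1986-02-01

January has 31 days (32 − 31 = 1 remain).
1 into February → February 1.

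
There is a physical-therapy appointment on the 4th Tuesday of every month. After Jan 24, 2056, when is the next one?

Jan 2056 starts on a Saturday; its first Tuesday is the 4th, so the 4th Tuesday is the 25th — Jan 25, 2056.
Jan 25, 2056 is after Jan 24, 2056, so that is the next one.

Jan 25, 2056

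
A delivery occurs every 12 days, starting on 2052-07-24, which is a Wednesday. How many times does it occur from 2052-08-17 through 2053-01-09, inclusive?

13

Occurrences land 12·i days after 2052-07-24 for i = 0, 1, 2, …
2052-08-17 is 24 days after the start; 24 ÷ 12 = 2 remainder 0. First occurrence in the window: #3 on 2052-08-17 (2×12 = 24 days in).
2053-01-09 is 169 days after the start; 169 ÷ 12 = 14 remainder 1. Last occurrence in the window: #15 on 2053-01-08.
Occurrences #3 through #15: 13 in total.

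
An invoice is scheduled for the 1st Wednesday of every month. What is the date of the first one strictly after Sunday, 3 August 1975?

August 1975 starts on a Friday, so its 1st Wednesday is 6 August 1975 (5 days in).
6 August 1975 is after 3 August 1975, so that is the next one.

6 August 1975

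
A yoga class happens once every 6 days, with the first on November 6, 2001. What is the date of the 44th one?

The 44th occurrence is 43 intervals after the first: 43 × 6 = 258 days after November 6, 2001.
November has 30 days — 24 days to the end of November leaves 234.
December has 31 days (203 left).
January has 31 days (172 left).
February has 28 days (144 left).
March has 31 days (113 left).
April has 30 days (83 left).
May has 31 days (52 left).
June has 30 days (22 left).
22 days into July → July 22, 2002.

July 22, 2002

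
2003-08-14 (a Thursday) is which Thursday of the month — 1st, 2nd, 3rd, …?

2nd

Day 14 falls in week ⌈14/7⌉ of the month.
Days 1–7 hold the 1st Thursday, 8–14 the 2nd, 15–21 the 3rd, 22–28 the 4th, 29–31 the 5th.
14 is in the range for the 2nd.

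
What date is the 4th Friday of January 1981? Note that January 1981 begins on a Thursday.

January 1981 begins on a Thursday, so the first Friday is January 2 (1 day later).
The 4th Friday is 3 weeks later: 2 + 21 = 23.

23 January 1981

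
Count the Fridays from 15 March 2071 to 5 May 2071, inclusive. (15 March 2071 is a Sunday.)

15 March 2071 is a Sunday; the first Friday on or after it is 20 March 2071 (5 days later).
From 20 March 2071 to 5 May 2071: 11 + 30 + 5 = 46 days (rest of March, April, May).
46 ÷ 7 = 6 full weeks with remainder 4, so 6 more Fridays after the first → 7.

7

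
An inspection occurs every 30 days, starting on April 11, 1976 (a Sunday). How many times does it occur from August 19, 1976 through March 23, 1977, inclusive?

7

Occurrences land 30·i days after April 11, 1976 for i = 0, 1, 2, …
August 19, 1976 is 130 days after the start; 130 ÷ 30 = 4 remainder 10; since the remainder is 10, round up to i = 5. First occurrence in the window: #6 on September 8, 1976 (5×30 = 150 days in).
March 23, 1977 is 346 days after the start; 346 ÷ 30 = 11 remainder 16. Last occurrence in the window: #12 on March 7, 1977.
Occurrences #6 through #12: 7 in total.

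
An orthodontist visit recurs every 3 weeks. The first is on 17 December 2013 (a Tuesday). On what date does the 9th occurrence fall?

3 June 2014

The 9th occurrence is 8 intervals after the first: 8 × 21 = 168 days after 17 December 2013.
December has 31 days — 14 days to the end of December leaves 154.
January has 31 days (123 left).
February has 28 days (95 left).
March has 31 days (64 left).
April has 30 days (34 left).
May has 31 days (3 left).
3 days into June → 3 June 2014.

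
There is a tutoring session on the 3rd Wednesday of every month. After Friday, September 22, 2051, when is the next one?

October 18, 2051

September 2051 starts on a Friday; its first Wednesday is the 6th, so the 3rd Wednesday is the 20th — September 20, 2051.
That is not after September 22, 2051, so look at October 2051.
October 2051 starts on a Sunday; its first Wednesday is the 4th, so the 3rd Wednesday is the 18th — October 18, 2051.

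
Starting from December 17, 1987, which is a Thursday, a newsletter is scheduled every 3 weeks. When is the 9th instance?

June 2, 1988

The 9th occurrence is 8 intervals after the first: 8 × 21 = 168 days after December 17, 1987.
December has 31 days — 14 days to the end of December leaves 154.
January has 31 days (123 left).
February has 29 days (94 left).
March has 31 days (63 left).
April has 30 days (33 left).
May has 31 days (2 left).
2 days into June → June 2, 1988.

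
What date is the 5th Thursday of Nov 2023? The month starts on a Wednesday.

Nov 30, 2023

Nov 2023 begins on a Wednesday, so the first Thursday is Nov 2 (1 day later).
The 5th Thursday is 4 weeks later: 2 + 28 = 30.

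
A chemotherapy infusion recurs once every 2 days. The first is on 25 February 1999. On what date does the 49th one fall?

1 June 1999

The 49th occurrence is 48 intervals after the first: 48 × 2 = 96 days after 25 February 1999.
February has 28 days — 3 days to the end of February leaves 93.
March has 31 days (62 left).
April has 30 days (32 left).
May has 31 days (1 left).
1 day into June → 1 June 1999.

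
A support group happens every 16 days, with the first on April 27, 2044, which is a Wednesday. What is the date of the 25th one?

The 25th occurrence is 24 intervals after the first: 24 × 16 = 384 days after April 27, 2044.
April has 30 days — 3 days to the end of April leaves 381.
May has 31 days (350 left).
June has 30 days (320 left).
July has 31 days (289 left).
August has 31 days (258 left).
September has 30 days (228 left).
October has 31 days (197 left).
November has 30 days (167 left).
December has 31 days (136 left).
January has 31 days (105 left).
February has 28 days (77 left).
March has 31 days (46 left).
April has 30 days (16 left).
16 days into May → May 16, 2045.

May 16, 2045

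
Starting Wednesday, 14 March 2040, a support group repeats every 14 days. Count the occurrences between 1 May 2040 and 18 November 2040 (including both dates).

Occurrences land 14·i days after 14 March 2040 for i = 0, 1, 2, …
1 May 2040 is 48 days after the start; 48 ÷ 14 = 3 remainder 6; since the remainder is 6, round up to i = 4. First occurrence in the window: #5 on 9 May 2040 (4×14 = 56 days in).
18 November 2040 is 249 days after the start; 249 ÷ 14 = 17 remainder 11. Last occurrence in the window: #18 on 7 November 2040.
Occurrences #5 through #18: 14 in total.

14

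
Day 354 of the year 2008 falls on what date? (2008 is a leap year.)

January has 31 days (354 − 31 = 323 remain).
February has 29 days (323 − 29 = 294 remain).
March has 31 days (294 − 31 = 263 remain).
April has 30 days (263 − 30 = 233 remain).
May has 31 days (233 − 31 = 202 remain).
June has 30 days (202 − 30 = 172 remain).
July has 31 days (172 − 31 = 141 remain).
August has 31 days (141 − 31 = 110 remain).
September has 30 days (110 − 30 = 80 remain).
October has 31 days (80 − 31 = 49 remain).
November has 30 days (49 − 30 = 19 remain).
19 into December → December 19.

2008-12-19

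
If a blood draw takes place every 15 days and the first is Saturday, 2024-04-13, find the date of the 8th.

2024-07-27

The 8th occurrence is 7 intervals after the first: 7 × 15 = 105 days after 2024-04-13.
April has 30 days — 17 days to the end of April leaves 88.
May has 31 days (57 left).
June has 30 days (27 left).
27 days into July → 2024-07-27.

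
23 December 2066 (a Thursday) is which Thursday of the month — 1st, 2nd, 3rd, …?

4th

Day 23 falls in week ⌈23/7⌉ of the month.
Days 1–7 hold the 1st Thursday, 8–14 the 2nd, 15–21 the 3rd, 22–28 the 4th, 29–31 the 5th.
23 is in the range for the 4th.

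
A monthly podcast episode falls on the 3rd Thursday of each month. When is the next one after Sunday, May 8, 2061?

May 19, 2061

May 2061 starts on a Sunday; its first Thursday is the 5th, so the 3rd Thursday is the 19th — May 19, 2061.
May 19, 2061 is after May 8, 2061, so that is the next one.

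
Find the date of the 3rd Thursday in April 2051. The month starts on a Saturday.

April 2051 begins on a Saturday, so the first Thursday is April 6 (5 days later).
The 3rd Thursday is 2 weeks later: 6 + 14 = 20.

20 April 2051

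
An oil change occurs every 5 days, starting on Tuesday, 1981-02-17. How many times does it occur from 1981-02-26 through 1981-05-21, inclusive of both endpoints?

17

Occurrences land 5·i days after 1981-02-17 for i = 0, 1, 2, …
1981-02-26 is 9 days after the start; 9 ÷ 5 = 1 remainder 4; since the remainder is 4, round up to i = 2. First occurrence in the window: #3 on 1981-02-27 (2×5 = 10 days in).
1981-05-21 is 93 days after the start; 93 ÷ 5 = 18 remainder 3. Last occurrence in the window: #19 on 1981-05-18.
Occurrences #3 through #19: 17 in total.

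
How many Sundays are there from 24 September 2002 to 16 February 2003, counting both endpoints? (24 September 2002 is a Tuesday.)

21

24 September 2002 is a Tuesday; the first Sunday on or after it is 29 September 2002 (5 days later).
From 29 September 2002 to 16 February 2003: 1 + 31 + 30 + 31 + 31 + 16 = 140 days (rest of September, October, November, December, January, February).
140 ÷ 7 = 20 full weeks with remainder 0, so 20 more Sundays after the first → 21.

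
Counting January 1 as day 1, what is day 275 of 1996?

January has 31 days (275 − 31 = 244 remain).
February has 29 days (244 − 29 = 215 remain).
March has 31 days (215 − 31 = 184 remain).
April has 30 days (184 − 30 = 154 remain).
May has 31 days (154 − 31 = 123 remain).
June has 30 days (123 − 30 = 93 remain).
July has 31 days (93 − 31 = 62 remain).
August has 31 days (62 − 31 = 31 remain).
September has 30 days (31 − 30 = 1 remain).
1 into October → October 1.

1996-10-01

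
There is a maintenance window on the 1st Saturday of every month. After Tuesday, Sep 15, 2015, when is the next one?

Oct 3, 2015

Sep 2015 starts on a Tuesday, so its 1st Saturday is Sep 5, 2015 (4 days in).
That is not after Sep 15, 2015, so look at Oct 2015.
Oct 2015 starts on a Thursday, so its 1st Saturday is Oct 3, 2015 (2 days in).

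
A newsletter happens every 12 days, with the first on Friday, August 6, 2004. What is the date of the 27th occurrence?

The 27th occurrence is 26 intervals after the first: 26 × 12 = 312 days after August 6, 2004.
August has 31 days — 25 days to the end of August leaves 287.
September has 30 days (257 left).
October has 31 days (226 left).
November has 30 days (196 left).
December has 31 days (165 left).
January has 31 days (134 left).
February has 28 days (106 left).
March has 31 days (75 left).
April has 30 days (45 left).
May has 31 days (14 left).
14 days into June → June 14, 2005.

June 14, 2005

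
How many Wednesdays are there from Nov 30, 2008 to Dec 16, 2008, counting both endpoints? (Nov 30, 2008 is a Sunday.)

2

Nov 30, 2008 is a Sunday; the first Wednesday on or after it is Dec 3, 2008 (3 days later).
From Dec 3, 2008 to Dec 16, 2008 is 16 − 3 = 13 days.
13 ÷ 7 = 1 full weeks with remainder 6, so 1 more Wednesdays after the first → 2.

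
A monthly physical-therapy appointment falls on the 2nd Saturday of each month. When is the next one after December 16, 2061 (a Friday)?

December 2061 starts on a Thursday; its first Saturday is the 3rd, so the 2nd Saturday is the 10th — December 10, 2061.
That is not after December 16, 2061, so look at January 2062.
January 2062 starts on a Sunday; its first Saturday is the 7th, so the 2nd Saturday is the 14th — January 14, 2062.

January 14, 2062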